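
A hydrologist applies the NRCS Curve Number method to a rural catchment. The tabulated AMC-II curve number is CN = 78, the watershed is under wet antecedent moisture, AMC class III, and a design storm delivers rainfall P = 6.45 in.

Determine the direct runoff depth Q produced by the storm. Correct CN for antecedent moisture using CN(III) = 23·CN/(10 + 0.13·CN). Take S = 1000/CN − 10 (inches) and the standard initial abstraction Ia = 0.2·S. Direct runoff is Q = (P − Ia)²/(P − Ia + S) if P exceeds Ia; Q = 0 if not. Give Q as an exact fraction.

CN(III) from CN(II)=78: (23·78)/(10 + 0.13·78) = 89700/1007 ≈ 89.076
Max retention: S = 1000/(89700/1007) − 10 = 1100/897 in (≈ 1.226 in)
Ia = 0.2S: 0.2·1.226 = 0.245 in (exactly 220/897)
Since P=6.450 > Ia=0.245: effective rainfall P−Ia = 111313/17940 in
Runoff Q = (P−Ia)²/(P−Ia+S) = (6.205)²/(6.205+1.226) = 12390583969/2391635220 ≈ 5.181 in

Q = 12390583969/2391635220 in ≈ 5.181 in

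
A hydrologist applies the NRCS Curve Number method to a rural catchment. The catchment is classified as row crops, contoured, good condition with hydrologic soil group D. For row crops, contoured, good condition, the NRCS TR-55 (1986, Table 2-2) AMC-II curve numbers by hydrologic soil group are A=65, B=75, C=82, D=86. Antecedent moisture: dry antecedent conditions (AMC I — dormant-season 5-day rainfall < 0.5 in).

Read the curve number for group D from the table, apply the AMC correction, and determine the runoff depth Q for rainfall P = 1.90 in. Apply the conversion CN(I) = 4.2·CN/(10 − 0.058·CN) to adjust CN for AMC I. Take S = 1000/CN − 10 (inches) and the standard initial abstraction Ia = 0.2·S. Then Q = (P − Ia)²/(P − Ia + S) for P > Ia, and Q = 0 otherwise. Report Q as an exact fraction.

NRCS table: row crops, contoured, good condition, soil group D → CN(II) = 86
Adjust CN=86 to AMC I: 4.2·86/(10 − 0.058·86) → (1806/5) ÷ (1253/250) = 12900/179 ≈ 72.067
S = 1000/(12900/179) − 10 = 500/129 in ≈ 3.876 in
Initial abstraction Ia = S/5 = (500/129)/5 = 100/129 ≈ 0.775 in
Since P=1.900 > Ia=0.775: effective rainfall P−Ia = 1451/1290 in
Runoff Q = (P−Ia)²/(P−Ia+S) = (1.125)²/(1.125+3.876) = 2105401/8321790 ≈ 0.253 in

Q = 2105401/8321790 in ≈ 0.253 in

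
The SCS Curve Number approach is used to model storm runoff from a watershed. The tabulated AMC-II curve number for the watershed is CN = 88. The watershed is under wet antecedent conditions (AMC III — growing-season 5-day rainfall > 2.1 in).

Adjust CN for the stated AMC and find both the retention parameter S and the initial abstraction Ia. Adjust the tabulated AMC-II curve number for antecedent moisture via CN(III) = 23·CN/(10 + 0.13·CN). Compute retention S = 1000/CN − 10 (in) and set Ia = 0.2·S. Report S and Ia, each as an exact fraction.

S = 150/253 in ≈ 0.593 in; Ia = 30/253 in ≈ 0.119 in

Adjust CN=88 to AMC III: 23·88/(10 + 0.13·88) → 2024 ÷ (536/25) = 6325/67 ≈ 94.403
Max retention: S = 1000/(6325/67) − 10 = 150/253 in (≈ 0.593 in)
Ia = 0.2·(150/253) = 30/253 in ≈ 0.119 in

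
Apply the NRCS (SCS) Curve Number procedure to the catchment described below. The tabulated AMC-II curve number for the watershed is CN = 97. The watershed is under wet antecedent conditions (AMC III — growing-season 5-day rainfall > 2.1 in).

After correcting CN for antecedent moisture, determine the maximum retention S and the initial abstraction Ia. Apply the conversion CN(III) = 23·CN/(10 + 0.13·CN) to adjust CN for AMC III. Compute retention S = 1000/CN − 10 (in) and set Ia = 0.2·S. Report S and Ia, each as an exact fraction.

S = 300/2231 in ≈ 0.134 in; Ia = 60/2231 in ≈ 0.027 in

CN(III) from CN(II)=97: (23·97)/(10 + 0.13·97) = 223100/2261 ≈ 98.673
S = 1000/(223100/2261) − 10 = 300/2231 in ≈ 0.134 in
Ia = 0.2·(300/2231) = 60/2231 in ≈ 0.027 in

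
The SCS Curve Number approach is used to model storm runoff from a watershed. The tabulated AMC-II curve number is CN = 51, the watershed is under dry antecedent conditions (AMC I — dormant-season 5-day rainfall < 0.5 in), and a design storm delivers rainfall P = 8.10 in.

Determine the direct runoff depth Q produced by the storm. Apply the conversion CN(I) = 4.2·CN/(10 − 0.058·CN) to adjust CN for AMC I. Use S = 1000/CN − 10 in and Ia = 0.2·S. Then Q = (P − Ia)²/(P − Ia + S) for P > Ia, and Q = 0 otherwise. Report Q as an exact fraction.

Dry (AMC I): CN(I) = 4.2·51/(10 − 0.058·51) = (1071/5)/(3521/500) = 15300/503 ≈ 30.417
S = 1000/(15300/503) − 10 = 3500/153 in ≈ 22.876 in
Ia = 0.2·(3500/153) = 700/153 in ≈ 4.575 in
Excess rainfall: 8.100 − 4.575 = 3.525 in; P > Ia so Q > 0
Q = (5393/1530)²/((5393/1530) + 3500/153) = (29084449/2340900)/(40393/1530) = 29084449/61801290 in ≈ 0.471 in

Q = 29084449/61801290 in ≈ 0.471 in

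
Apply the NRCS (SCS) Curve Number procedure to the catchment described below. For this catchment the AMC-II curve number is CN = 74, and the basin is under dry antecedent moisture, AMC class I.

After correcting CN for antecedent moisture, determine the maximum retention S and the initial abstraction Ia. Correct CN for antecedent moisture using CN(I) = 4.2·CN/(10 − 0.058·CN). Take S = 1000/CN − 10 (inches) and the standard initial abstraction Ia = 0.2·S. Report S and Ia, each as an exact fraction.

S = 6500/777 in ≈ 8.366 in; Ia = 1300/777 in ≈ 1.673 in

Dry (AMC I): CN(I) = 4.2·74/(10 − 0.058·74) = (1554/5)/(1427/250) = 77700/1427 ≈ 54.450
Max retention: S = 1000/(77700/1427) − 10 = 6500/777 in (≈ 8.366 in)
Ia = 0.2S: 0.2·8.366 = 1.673 in (exactly 1300/777)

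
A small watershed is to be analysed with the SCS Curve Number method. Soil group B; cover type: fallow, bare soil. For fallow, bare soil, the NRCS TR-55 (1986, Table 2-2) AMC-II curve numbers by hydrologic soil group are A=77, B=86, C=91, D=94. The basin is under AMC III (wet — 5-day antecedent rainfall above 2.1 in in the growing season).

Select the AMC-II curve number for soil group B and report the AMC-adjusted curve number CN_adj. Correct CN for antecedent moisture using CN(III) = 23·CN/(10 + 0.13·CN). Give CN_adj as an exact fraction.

NRCS table: fallow, bare soil, soil group B → CN(II) = 86
Adjust CN=86 to AMC III: 23·86/(10 + 0.13·86) → 1978 ÷ (1059/50) = 98900/1059 ≈ 93.390

CN_adj = 98900/1059 ≈ 93.390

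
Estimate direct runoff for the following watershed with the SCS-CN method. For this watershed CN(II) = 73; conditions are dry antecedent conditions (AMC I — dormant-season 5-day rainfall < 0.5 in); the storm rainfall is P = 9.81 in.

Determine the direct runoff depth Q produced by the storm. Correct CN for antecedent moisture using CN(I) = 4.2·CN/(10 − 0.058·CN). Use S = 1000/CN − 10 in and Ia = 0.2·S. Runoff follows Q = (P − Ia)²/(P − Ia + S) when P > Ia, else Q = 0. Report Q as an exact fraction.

Q = 18795587409/4890218900 in ≈ 3.844 in

CN(I) from CN(II)=73: (4.2·73)/(10 − 0.058·73) = 51100/961 ≈ 53.174
Max retention: S = 1000/(51100/961) − 10 = 4500/511 in (≈ 8.806 in)
Initial abstraction Ia = S/5 = (4500/511)/5 = 900/511 ≈ 1.761 in
P − Ia = 9.810 − 1.761 = 411291/51100 ≈ 8.049 in (> 0, runoff occurs)
Q: (411291/51100)² ÷ (861291/51100) = 18795587409/4890218900 in (≈ 3.844 in)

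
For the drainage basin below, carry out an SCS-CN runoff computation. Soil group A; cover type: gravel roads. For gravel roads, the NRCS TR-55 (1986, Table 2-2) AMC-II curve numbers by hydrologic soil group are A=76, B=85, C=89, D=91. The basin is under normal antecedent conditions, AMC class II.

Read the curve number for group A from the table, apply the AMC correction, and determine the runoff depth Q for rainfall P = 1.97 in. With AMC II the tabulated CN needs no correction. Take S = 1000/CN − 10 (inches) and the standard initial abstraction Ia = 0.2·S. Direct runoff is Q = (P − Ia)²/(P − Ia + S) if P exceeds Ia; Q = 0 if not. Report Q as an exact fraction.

Q = 6466849/16231700 in ≈ 0.398 in

NRCS table: gravel roads, soil group A → CN(II) = 76
AMC II — tabulated CN = 76 applies directly.
S = 1000/76 − 10 = 60/19 in ≈ 3.158 in
Initial abstraction Ia = S/5 = (60/19)/5 = 12/19 ≈ 0.632 in
Since P=1.970 > Ia=0.632: effective rainfall P−Ia = 2543/1900 in
Q: (2543/1900)² ÷ (8543/1900) = 6466849/16231700 in (≈ 0.398 in)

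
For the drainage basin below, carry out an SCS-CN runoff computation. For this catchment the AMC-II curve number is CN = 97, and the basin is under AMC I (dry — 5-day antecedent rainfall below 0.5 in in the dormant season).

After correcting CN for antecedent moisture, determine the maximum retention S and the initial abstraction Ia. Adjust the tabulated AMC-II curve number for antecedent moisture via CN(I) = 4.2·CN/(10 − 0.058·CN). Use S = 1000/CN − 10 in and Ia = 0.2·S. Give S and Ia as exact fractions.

S = 500/679 in ≈ 0.736 in; Ia = 100/679 in ≈ 0.147 in

Dry (AMC I): CN(I) = 4.2·97/(10 − 0.058·97) = (2037/5)/(2187/500) = 67900/729 ≈ 93.141
S = 1000/(67900/729) − 10 = 500/679 in ≈ 0.736 in
Initial abstraction Ia = S/5 = (500/679)/5 = 100/679 ≈ 0.147 in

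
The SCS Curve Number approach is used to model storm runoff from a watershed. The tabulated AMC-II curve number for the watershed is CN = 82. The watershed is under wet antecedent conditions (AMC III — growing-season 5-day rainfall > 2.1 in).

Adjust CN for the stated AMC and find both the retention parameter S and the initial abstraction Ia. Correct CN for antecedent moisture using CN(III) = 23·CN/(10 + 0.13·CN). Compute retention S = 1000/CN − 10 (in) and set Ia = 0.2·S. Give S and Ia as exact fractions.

CN(III) from CN(II)=82: (23·82)/(10 + 0.13·82) = 94300/1033 ≈ 91.288
S = 1000/(94300/1033) − 10 = 900/943 in ≈ 0.954 in
Ia = 0.2·(900/943) = 180/943 in ≈ 0.191 in

S = 900/943 in ≈ 0.954 in; Ia = 180/943 in ≈ 0.191 in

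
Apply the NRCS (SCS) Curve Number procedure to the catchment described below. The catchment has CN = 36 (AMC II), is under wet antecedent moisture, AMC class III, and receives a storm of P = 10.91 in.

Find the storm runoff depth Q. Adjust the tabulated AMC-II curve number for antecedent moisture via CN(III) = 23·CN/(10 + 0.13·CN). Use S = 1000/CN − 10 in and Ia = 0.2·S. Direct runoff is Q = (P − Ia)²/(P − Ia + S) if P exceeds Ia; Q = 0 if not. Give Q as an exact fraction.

Wet (AMC III): CN(III) = 23·36/(10 + 0.13·36) = 828/(367/25) = 20700/367 ≈ 56.403
Max retention: S = 1000/(20700/367) − 10 = 1600/207 in (≈ 7.729 in)
Ia = 0.2S: 0.2·7.729 = 1.546 in (exactly 320/207)
Since P=10.910 > Ia=1.546: effective rainfall P−Ia = 193837/20700 in
Q = (193837/20700)²/((193837/20700) + 1600/207) = (37572782569/428490000)/(353837/20700) = 37572782569/7324425900 in ≈ 5.130 in

Q = 37572782569/7324425900 in ≈ 5.130 in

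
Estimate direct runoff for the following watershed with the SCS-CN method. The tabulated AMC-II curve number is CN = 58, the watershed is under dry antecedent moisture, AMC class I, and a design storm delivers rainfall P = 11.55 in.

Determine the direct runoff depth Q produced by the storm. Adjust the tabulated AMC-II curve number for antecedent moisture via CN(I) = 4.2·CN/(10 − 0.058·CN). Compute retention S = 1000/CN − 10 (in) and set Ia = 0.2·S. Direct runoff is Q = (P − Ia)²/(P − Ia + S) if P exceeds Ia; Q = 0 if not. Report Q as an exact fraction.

Q = 22080601/8525420 in ≈ 2.590 in

Dry (AMC I): CN(I) = 4.2·58/(10 − 0.058·58) = (1218/5)/(1659/250) = 2900/79 ≈ 36.709
S = 1000/(2900/79) − 10 = 500/29 in ≈ 17.241 in
Ia = 0.2S: 0.2·17.241 = 3.448 in (exactly 100/29)
Excess rainfall: 11.550 − 3.448 = 8.102 in; P > Ia so Q > 0
Runoff Q = (P−Ia)²/(P−Ia+S) = (8.102)²/(8.102+17.241) = 22080601/8525420 ≈ 2.590 in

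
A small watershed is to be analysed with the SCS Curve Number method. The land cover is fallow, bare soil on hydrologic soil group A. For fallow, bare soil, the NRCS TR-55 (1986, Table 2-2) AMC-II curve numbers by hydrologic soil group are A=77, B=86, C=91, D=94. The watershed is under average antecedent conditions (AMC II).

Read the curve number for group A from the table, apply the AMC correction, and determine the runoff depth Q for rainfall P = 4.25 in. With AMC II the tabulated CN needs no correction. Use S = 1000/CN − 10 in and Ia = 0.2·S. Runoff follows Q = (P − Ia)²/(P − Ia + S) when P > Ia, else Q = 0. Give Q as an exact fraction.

NRCS table: fallow, bare soil, soil group A → CN(II) = 77
AMC II — tabulated CN = 77 applies directly.
Max retention: S = 1000/77 − 10 = 230/77 in (≈ 2.987 in)
Initial abstraction Ia = S/5 = (230/77)/5 = 46/77 ≈ 0.597 in
Excess rainfall: 4.250 − 0.597 = 3.653 in; P > Ia so Q > 0
Q = (1125/308)²/((1125/308) + 230/77) = (1265625/94864)/(2045/308) = 253125/125972 in ≈ 2.009 in

Q = 253125/125972 in ≈ 2.009 in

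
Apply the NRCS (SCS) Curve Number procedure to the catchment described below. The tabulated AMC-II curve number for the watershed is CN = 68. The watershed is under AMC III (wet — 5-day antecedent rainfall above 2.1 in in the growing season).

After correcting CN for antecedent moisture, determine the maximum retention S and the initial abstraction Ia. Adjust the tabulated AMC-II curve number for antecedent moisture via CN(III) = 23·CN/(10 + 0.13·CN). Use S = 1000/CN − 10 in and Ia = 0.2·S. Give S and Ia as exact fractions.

S = 800/391 in ≈ 2.046 in; Ia = 160/391 in ≈ 0.409 in

Adjust CN=68 to AMC III: 23·68/(10 + 0.13·68) → 1564 ÷ (471/25) = 39100/471 ≈ 83.015
Retention S: 1000/CN − 10 with CN=83.015 → S = 800/391 ≈ 2.046 in
Initial abstraction Ia = S/5 = (800/391)/5 = 160/391 ≈ 0.409 in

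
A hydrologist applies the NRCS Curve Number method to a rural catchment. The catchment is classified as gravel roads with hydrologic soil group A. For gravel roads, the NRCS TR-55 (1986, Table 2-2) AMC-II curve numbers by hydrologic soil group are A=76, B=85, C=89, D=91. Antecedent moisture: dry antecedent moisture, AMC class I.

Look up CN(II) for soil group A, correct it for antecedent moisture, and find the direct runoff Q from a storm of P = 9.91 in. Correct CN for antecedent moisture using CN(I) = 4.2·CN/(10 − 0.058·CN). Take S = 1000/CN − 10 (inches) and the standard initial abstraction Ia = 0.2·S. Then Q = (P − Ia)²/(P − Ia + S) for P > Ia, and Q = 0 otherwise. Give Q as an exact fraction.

NRCS table: gravel roads, soil group A → CN(II) = 76
Dry (AMC I): CN(I) = 4.2·76/(10 − 0.058·76) = (1596/5)/(699/125) = 13300/233 ≈ 57.082
Max retention: S = 1000/(13300/233) − 10 = 1000/133 in (≈ 7.519 in)
Ia = 0.2·(1000/133) = 200/133 in ≈ 1.504 in
Since P=9.910 > Ia=1.504: effective rainfall P−Ia = 111803/13300 in
Runoff Q = (P−Ia)²/(P−Ia+S) = (8.406)²/(8.406+7.519) = 12499910809/2816979900 ≈ 4.437 in

Q = 12499910809/2816979900 in ≈ 4.437 in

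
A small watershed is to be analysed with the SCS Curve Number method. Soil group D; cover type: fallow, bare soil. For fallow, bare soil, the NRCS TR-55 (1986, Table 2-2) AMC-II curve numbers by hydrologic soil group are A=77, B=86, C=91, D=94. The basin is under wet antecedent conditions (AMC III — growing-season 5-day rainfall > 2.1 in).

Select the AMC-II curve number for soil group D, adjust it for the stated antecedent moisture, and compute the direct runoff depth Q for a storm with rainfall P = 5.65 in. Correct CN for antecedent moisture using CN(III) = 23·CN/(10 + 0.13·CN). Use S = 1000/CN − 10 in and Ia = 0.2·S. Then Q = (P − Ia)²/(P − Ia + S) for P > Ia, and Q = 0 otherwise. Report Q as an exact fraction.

Q = 14629628209/2744723860 in ≈ 5.330 in

NRCS table: fallow, bare soil, soil group D → CN(II) = 94
CN(III) from CN(II)=94: (23·94)/(10 + 0.13·94) = 108100/1111 ≈ 97.300
Retention S: 1000/CN − 10 with CN=97.300 → S = 300/1081 ≈ 0.278 in
Ia = 0.2·(300/1081) = 60/1081 in ≈ 0.056 in
P − Ia = 5.650 − 0.056 = 120953/21620 ≈ 5.594 in (> 0, runoff occurs)
Q: (120953/21620)² ÷ (126953/21620) = 14629628209/2744723860 in (≈ 5.330 in)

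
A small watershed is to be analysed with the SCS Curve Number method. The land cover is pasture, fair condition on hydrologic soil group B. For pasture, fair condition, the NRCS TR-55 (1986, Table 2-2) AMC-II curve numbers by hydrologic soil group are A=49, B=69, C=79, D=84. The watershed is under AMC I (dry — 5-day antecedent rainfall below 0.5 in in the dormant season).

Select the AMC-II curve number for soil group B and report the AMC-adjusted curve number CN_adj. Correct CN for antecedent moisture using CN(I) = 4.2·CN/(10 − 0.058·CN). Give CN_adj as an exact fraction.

NRCS table: pasture, fair condition, soil group B → CN(II) = 69
Dry (AMC I): CN(I) = 4.2·69/(10 − 0.058·69) = (1449/5)/(2999/500) = 144900/2999 ≈ 48.316

CN_adj = 144900/2999 ≈ 48.316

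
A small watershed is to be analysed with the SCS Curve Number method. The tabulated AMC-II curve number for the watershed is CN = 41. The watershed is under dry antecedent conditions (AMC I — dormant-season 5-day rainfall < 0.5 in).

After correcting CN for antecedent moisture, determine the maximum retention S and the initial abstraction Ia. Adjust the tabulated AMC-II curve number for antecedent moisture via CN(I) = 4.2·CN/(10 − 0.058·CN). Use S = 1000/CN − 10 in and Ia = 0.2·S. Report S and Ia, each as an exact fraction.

Adjust CN=41 to AMC I: 4.2·41/(10 − 0.058·41) → (861/5) ÷ (3811/500) = 86100/3811 ≈ 22.592
Max retention: S = 1000/(86100/3811) − 10 = 29500/861 in (≈ 34.262 in)
Initial abstraction Ia = S/5 = (29500/861)/5 = 5900/861 ≈ 6.852 in

S = 29500/861 in ≈ 34.262 in; Ia = 5900/861 in ≈ 6.852 in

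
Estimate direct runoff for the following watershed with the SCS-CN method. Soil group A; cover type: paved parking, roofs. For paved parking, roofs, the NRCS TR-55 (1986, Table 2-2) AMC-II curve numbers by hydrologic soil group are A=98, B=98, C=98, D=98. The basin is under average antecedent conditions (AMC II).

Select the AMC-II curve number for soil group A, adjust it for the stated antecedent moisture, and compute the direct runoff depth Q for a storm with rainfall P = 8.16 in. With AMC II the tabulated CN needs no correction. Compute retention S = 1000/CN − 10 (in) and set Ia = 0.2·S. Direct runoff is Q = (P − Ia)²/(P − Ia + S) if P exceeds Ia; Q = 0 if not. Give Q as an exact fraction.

NRCS table: paved parking, roofs, soil group A → CN(II) = 98
CN(II) = 98; AMC II needs no correction.
S = 1000/98 − 10 = 10/49 in ≈ 0.204 in
Ia = 0.2S: 0.2·0.204 = 0.041 in (exactly 2/49)
Since P=8.160 > Ia=0.041: effective rainfall P−Ia = 9946/1225 in
Q: (9946/1225)² ÷ (10196/1225) = 24730729/3122525 in (≈ 7.920 in)

Q = 24730729/3122525 in ≈ 7.920 in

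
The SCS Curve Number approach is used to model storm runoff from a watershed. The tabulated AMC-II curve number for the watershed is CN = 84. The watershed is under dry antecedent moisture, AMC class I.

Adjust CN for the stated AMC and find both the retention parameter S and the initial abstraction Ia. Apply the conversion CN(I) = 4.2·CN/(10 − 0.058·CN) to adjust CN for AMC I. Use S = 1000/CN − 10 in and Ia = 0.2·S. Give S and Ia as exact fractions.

S = 2000/441 in ≈ 4.535 in; Ia = 400/441 in ≈ 0.907 in

CN(I) from CN(II)=84: (4.2·84)/(10 − 0.058·84) = 44100/641 ≈ 68.799
Retention S: 1000/CN − 10 with CN=68.799 → S = 2000/441 ≈ 4.535 in
Ia = 0.2S: 0.2·4.535 = 0.907 in (exactly 400/441)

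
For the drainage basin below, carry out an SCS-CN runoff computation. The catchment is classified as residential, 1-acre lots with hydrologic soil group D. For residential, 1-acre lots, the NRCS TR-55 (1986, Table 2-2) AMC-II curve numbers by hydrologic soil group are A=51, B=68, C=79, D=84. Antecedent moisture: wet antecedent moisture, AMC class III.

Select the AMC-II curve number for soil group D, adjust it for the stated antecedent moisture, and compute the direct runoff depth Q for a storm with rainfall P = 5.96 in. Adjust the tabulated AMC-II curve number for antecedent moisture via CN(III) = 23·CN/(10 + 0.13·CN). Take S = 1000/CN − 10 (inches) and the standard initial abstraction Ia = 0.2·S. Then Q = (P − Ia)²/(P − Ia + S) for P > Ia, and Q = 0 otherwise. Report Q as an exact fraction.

NRCS table: residential, 1-acre lots, soil group D → CN(II) = 84
Adjust CN=84 to AMC III: 23·84/(10 + 0.13·84) → 1932 ÷ (523/25) = 48300/523 ≈ 92.352
Max retention: S = 1000/(48300/523) − 10 = 400/483 in (≈ 0.828 in)
Initial abstraction Ia = S/5 = (400/483)/5 = 80/483 ≈ 0.166 in
Excess rainfall: 5.960 − 0.166 = 5.794 in; P > Ia so Q > 0
Q = (69967/12075)²/((69967/12075) + 400/483) = (4895381089/145805625)/(79967/12075) = 4895381089/965601525 in ≈ 5.070 in

Q = 4895381089/965601525 in ≈ 5.070 in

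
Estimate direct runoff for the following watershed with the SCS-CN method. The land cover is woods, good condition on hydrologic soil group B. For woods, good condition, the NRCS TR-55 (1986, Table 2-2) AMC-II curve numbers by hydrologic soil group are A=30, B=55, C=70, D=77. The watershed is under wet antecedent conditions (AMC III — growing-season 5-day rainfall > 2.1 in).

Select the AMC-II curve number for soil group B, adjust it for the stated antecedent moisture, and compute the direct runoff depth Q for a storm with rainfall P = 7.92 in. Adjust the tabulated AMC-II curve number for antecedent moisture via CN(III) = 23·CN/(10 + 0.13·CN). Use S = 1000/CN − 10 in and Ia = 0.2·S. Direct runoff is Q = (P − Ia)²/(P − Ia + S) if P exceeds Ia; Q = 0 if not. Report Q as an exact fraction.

Q = 38496534/7975825 in ≈ 4.827 in

NRCS table: woods, good condition, soil group B → CN(II) = 55
Adjust CN=55 to AMC III: 23·55/(10 + 0.13·55) → 1265 ÷ (343/20) = 25300/343 ≈ 73.761
S = 1000/(25300/343) − 10 = 900/253 in ≈ 3.557 in
Ia = 0.2·(900/253) = 180/253 in ≈ 0.711 in
Excess rainfall: 7.920 − 0.711 = 7.209 in; P > Ia so Q > 0
Runoff Q = (P−Ia)²/(P−Ia+S) = (7.209)²/(7.209+3.557) = 38496534/7975825 ≈ 4.827 in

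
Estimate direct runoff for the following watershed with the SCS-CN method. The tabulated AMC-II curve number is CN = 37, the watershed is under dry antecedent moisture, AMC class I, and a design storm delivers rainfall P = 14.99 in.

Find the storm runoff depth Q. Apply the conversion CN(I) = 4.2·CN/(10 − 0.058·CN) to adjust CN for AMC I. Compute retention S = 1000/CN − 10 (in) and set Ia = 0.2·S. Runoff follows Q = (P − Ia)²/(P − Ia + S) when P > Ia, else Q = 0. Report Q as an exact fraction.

CN(I) from CN(II)=37: (4.2·37)/(10 − 0.058·37) = 3700/187 ≈ 19.786
S = 1000/(3700/187) − 10 = 1500/37 in ≈ 40.541 in
Ia = 0.2·(1500/37) = 300/37 in ≈ 8.108 in
P − Ia = 14.990 − 8.108 = 25463/3700 ≈ 6.882 in (> 0, runoff occurs)
Q: (25463/3700)² ÷ (175463/3700) = 648364369/649213100 in (≈ 0.999 in)

Q = 648364369/649213100 in ≈ 0.999 in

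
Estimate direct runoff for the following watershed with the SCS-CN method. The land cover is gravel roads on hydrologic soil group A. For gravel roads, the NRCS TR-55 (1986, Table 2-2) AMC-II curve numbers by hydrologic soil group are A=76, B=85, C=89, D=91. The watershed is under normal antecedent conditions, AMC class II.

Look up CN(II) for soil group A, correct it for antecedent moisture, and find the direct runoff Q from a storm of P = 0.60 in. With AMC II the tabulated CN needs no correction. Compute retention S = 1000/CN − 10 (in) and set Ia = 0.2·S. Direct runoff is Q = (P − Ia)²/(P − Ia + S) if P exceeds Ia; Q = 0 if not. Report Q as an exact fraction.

Q = 0 in ≈ 0.000 in

NRCS table: gravel roads, soil group A → CN(II) = 76
CN(II) = 76; AMC II needs no correction.
Retention S: 1000/CN − 10 with CN=76.000 → S = 60/19 ≈ 3.158 in
Initial abstraction Ia = S/5 = (60/19)/5 = 12/19 ≈ 0.632 in
P = 0.600 ≤ Ia = 0.632 in: entire storm abstracted, Q = 0.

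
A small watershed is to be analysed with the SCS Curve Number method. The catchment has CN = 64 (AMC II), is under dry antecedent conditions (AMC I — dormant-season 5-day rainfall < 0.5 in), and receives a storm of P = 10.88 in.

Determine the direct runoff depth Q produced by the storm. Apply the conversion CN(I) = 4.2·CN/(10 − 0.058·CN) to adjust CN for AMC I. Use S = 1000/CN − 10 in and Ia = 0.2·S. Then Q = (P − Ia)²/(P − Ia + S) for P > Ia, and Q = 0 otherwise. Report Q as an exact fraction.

Q = 32959081/10581200 in ≈ 3.115 in

CN(I) from CN(II)=64: (4.2·64)/(10 − 0.058·64) = 5600/131 ≈ 42.748
Retention S: 1000/CN − 10 with CN=42.748 → S = 375/28 ≈ 13.393 in
Ia = 0.2·(375/28) = 75/28 in ≈ 2.679 in
Since P=10.880 > Ia=2.679: effective rainfall P−Ia = 5741/700 in
Q: (5741/700)² ÷ (3779/175) = 32959081/10581200 in (≈ 3.115 in)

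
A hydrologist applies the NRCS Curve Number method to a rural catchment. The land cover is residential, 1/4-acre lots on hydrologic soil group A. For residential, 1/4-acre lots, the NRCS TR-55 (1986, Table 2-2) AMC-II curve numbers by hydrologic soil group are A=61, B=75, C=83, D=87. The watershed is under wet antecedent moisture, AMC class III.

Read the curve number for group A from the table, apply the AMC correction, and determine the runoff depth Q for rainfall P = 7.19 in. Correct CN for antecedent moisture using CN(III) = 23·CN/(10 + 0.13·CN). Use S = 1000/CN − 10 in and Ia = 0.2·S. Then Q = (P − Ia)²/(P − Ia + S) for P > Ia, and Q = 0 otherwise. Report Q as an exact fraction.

Q = 866308593049/185302207100 in ≈ 4.675 in

NRCS table: residential, 1/4-acre lots, soil group A → CN(II) = 61
Wet (AMC III): CN(III) = 23·61/(10 + 0.13·61) = 1403/(1793/100) = 140300/1793 ≈ 78.249
Max retention: S = 1000/(140300/1793) − 10 = 3900/1403 in (≈ 2.780 in)
Ia = 0.2S: 0.2·2.780 = 0.556 in (exactly 780/1403)
Excess rainfall: 7.190 − 0.556 = 6.634 in; P > Ia so Q > 0
Q: (930757/140300)² ÷ (1320757/140300) = 866308593049/185302207100 in (≈ 4.675 in)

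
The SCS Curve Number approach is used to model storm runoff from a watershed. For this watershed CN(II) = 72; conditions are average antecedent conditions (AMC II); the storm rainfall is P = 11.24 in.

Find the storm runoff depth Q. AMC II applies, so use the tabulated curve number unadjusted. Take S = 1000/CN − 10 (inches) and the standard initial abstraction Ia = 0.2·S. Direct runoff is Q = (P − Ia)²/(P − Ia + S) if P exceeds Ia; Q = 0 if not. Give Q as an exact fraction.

Q = 5541316/726525 in ≈ 7.627 in

Average conditions: CN = 72 (no AMC adjustment).
Retention S: 1000/CN − 10 with CN=72.000 → S = 35/9 ≈ 3.889 in
Ia = 0.2·(35/9) = 7/9 in ≈ 0.778 in
Since P=11.240 > Ia=0.778: effective rainfall P−Ia = 2354/225 in
Q: (2354/225)² ÷ (3229/225) = 5541316/726525 in (≈ 7.627 in)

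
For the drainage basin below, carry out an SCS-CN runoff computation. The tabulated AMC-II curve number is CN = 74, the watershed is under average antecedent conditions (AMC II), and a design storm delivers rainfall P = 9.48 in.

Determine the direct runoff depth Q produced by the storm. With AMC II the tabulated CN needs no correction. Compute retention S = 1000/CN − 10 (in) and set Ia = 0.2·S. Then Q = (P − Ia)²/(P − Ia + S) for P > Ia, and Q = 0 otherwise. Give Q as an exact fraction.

Q = 65918161/10516325 in ≈ 6.268 in

CN(II) = 74; AMC II needs no correction.
S = 1000/74 − 10 = 130/37 in ≈ 3.514 in
Initial abstraction Ia = S/5 = (130/37)/5 = 26/37 ≈ 0.703 in
Excess rainfall: 9.480 − 0.703 = 8.777 in; P > Ia so Q > 0
Runoff Q = (P−Ia)²/(P−Ia+S) = (8.777)²/(8.777+3.514) = 65918161/10516325 ≈ 6.268 in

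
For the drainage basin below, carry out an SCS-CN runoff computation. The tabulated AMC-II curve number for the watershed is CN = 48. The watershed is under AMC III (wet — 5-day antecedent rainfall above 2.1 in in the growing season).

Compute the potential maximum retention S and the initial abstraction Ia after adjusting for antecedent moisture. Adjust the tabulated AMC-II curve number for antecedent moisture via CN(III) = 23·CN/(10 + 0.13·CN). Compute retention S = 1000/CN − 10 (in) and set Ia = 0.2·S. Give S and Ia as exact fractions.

Wet (AMC III): CN(III) = 23·48/(10 + 0.13·48) = 1104/(406/25) = 13800/203 ≈ 67.980
S = 1000/(13800/203) − 10 = 325/69 in ≈ 4.710 in
Initial abstraction Ia = S/5 = (325/69)/5 = 65/69 ≈ 0.942 in

S = 325/69 in ≈ 4.710 in; Ia = 65/69 in ≈ 0.942 in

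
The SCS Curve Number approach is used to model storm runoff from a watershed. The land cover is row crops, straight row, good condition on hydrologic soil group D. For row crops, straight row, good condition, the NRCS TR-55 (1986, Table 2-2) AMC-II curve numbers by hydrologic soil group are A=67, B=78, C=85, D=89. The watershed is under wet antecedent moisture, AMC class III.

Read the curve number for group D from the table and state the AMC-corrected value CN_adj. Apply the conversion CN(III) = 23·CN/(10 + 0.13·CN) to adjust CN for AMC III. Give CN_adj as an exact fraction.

CN_adj = 204700/2157 ≈ 94.900

NRCS table: row crops, straight row, good condition, soil group D → CN(II) = 89
CN(III) from CN(II)=89: (23·89)/(10 + 0.13·89) = 204700/2157 ≈ 94.900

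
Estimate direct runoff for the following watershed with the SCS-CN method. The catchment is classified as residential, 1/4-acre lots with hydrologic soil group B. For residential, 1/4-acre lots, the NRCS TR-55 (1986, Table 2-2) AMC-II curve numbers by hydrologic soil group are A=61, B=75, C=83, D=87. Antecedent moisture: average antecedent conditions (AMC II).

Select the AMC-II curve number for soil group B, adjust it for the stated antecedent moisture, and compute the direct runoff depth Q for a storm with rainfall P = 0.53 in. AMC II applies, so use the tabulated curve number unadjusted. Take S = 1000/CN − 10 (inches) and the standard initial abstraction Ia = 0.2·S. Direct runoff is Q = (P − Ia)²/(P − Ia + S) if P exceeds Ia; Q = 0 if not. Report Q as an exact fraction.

NRCS table: residential, 1/4-acre lots, soil group B → CN(II) = 75
AMC II — tabulated CN = 75 applies directly.
Retention S: 1000/CN − 10 with CN=75.000 → S = 10/3 ≈ 3.333 in
Ia = 0.2S: 0.2·3.333 = 0.667 in (exactly 2/3)
P = 0.530 ≤ Ia = 0.667 in: entire storm abstracted, Q = 0.

Q = 0 in ≈ 0.000 in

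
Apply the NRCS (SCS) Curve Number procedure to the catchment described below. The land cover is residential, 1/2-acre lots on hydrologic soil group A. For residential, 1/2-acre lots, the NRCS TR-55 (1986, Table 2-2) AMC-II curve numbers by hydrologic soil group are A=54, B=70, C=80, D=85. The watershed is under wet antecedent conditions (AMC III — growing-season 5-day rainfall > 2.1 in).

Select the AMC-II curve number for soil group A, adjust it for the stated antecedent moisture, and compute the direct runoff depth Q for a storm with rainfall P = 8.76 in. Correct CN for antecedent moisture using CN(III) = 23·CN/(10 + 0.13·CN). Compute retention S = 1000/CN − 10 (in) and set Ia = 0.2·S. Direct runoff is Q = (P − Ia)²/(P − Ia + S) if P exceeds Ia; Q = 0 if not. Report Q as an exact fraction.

Q = 29300569/5341275 in ≈ 5.486 in

NRCS table: residential, 1/2-acre lots, soil group A → CN(II) = 54
Adjust CN=54 to AMC III: 23·54/(10 + 0.13·54) → 1242 ÷ (851/50) = 2700/37 ≈ 72.973
S = 1000/(2700/37) − 10 = 100/27 in ≈ 3.704 in
Ia = 0.2·(100/27) = 20/27 in ≈ 0.741 in
Excess rainfall: 8.760 − 0.741 = 8.019 in; P > Ia so Q > 0
Runoff Q = (P−Ia)²/(P−Ia+S) = (8.019)²/(8.019+3.704) = 29300569/5341275 ≈ 5.486 in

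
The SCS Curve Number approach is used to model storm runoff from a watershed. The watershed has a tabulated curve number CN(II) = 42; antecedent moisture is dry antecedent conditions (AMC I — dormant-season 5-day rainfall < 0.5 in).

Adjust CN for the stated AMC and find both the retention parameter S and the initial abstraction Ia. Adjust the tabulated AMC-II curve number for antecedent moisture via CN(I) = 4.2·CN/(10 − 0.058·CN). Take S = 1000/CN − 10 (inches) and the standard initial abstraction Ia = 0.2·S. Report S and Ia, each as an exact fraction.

CN(I) from CN(II)=42: (4.2·42)/(10 − 0.058·42) = 44100/1891 ≈ 23.321
Retention S: 1000/CN − 10 with CN=23.321 → S = 14500/441 ≈ 32.880 in
Ia = 0.2S: 0.2·32.880 = 6.576 in (exactly 2900/441)

S = 14500/441 in ≈ 32.880 in; Ia = 2900/441 in ≈ 6.576 in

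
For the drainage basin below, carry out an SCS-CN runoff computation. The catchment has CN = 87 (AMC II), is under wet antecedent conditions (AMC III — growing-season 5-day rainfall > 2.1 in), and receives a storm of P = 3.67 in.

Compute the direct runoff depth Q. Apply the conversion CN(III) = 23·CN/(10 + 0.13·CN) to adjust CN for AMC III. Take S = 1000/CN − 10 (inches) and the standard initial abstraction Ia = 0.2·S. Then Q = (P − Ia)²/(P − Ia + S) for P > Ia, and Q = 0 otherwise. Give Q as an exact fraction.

Q = 501783806689/167757236700 in ≈ 2.991 in

CN(III) from CN(II)=87: (23·87)/(10 + 0.13·87) = 200100/2131 ≈ 93.900
Max retention: S = 1000/(200100/2131) − 10 = 1300/2001 in (≈ 0.650 in)
Ia = 0.2S: 0.2·0.650 = 0.130 in (exactly 260/2001)
Excess rainfall: 3.670 − 0.130 = 3.540 in; P > Ia so Q > 0
Runoff Q = (P−Ia)²/(P−Ia+S) = (3.540)²/(3.540+0.650) = 501783806689/167757236700 ≈ 2.991 in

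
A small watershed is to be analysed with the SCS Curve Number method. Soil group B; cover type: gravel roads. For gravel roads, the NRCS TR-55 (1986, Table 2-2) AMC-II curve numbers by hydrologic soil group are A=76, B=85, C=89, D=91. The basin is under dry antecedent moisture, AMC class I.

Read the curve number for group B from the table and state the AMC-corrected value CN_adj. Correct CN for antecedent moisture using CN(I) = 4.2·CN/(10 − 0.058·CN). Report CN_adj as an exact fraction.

NRCS table: gravel roads, soil group B → CN(II) = 85
Dry (AMC I): CN(I) = 4.2·85/(10 − 0.058·85) = 357/(507/100) = 11900/169 ≈ 70.414

CN_adj = 11900/169 ≈ 70.414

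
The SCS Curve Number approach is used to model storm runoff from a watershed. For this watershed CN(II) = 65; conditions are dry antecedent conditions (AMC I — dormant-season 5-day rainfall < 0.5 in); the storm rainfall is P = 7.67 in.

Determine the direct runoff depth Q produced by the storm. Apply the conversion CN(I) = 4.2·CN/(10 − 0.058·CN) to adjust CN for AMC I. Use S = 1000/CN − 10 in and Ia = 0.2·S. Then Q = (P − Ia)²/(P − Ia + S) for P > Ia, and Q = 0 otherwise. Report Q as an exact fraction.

Q = 396527569/272660700 in ≈ 1.454 in

Dry (AMC I): CN(I) = 4.2·65/(10 − 0.058·65) = 273/(623/100) = 3900/89 ≈ 43.820
Retention S: 1000/CN − 10 with CN=43.820 → S = 500/39 ≈ 12.821 in
Ia = 0.2S: 0.2·12.821 = 2.564 in (exactly 100/39)
Excess rainfall: 7.670 − 2.564 = 5.106 in; P > Ia so Q > 0
Q: (19913/3900)² ÷ (69913/3900) = 396527569/272660700 in (≈ 1.454 in)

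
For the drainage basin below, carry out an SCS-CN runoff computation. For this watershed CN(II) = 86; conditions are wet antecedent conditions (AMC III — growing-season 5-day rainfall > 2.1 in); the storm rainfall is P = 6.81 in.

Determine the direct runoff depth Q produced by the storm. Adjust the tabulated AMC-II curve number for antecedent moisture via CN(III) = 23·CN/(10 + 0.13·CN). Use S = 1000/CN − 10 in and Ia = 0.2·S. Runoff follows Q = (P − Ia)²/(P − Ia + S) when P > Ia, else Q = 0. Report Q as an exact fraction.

Q = 434952121081/72148440100 in ≈ 6.029 in

CN(III) from CN(II)=86: (23·86)/(10 + 0.13·86) = 98900/1059 ≈ 93.390
S = 1000/(98900/1059) − 10 = 700/989 in ≈ 0.708 in
Ia = 0.2S: 0.2·0.708 = 0.142 in (exactly 140/989)
Since P=6.810 > Ia=0.142: effective rainfall P−Ia = 659509/98900 in
Q: (659509/98900)² ÷ (729509/98900) = 434952121081/72148440100 in (≈ 6.029 in)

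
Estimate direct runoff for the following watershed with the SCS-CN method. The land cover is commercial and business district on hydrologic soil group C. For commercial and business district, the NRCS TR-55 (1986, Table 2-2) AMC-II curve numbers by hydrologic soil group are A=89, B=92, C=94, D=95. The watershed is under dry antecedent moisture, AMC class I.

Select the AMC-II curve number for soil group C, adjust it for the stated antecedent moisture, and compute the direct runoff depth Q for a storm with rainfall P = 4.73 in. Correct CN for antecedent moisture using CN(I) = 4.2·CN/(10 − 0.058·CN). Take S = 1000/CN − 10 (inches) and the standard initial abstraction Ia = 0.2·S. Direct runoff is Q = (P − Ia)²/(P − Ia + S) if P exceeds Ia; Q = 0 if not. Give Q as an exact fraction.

Q = 21204310689/6435799300 in ≈ 3.295 in

NRCS table: commercial and business district, soil group C → CN(II) = 94
Adjust CN=94 to AMC I: 4.2·94/(10 − 0.058·94) → (1974/5) ÷ (1137/250) = 32900/379 ≈ 86.807
S = 1000/(32900/379) − 10 = 500/329 in ≈ 1.520 in
Ia = 0.2·(500/329) = 100/329 in ≈ 0.304 in
Excess rainfall: 4.730 − 0.304 = 4.426 in; P > Ia so Q > 0
Runoff Q = (P−Ia)²/(P−Ia+S) = (4.426)²/(4.426+1.520) = 21204310689/6435799300 ≈ 3.295 in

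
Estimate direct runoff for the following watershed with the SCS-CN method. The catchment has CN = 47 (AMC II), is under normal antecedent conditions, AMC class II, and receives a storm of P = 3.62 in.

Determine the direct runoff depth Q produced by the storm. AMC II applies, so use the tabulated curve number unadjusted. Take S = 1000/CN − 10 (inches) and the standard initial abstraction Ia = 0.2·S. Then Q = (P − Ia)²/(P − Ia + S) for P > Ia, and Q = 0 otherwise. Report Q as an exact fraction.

Average conditions: CN = 47 (no AMC adjustment).
Retention S: 1000/CN − 10 with CN=47.000 → S = 530/47 ≈ 11.277 in
Ia = 0.2·(530/47) = 106/47 in ≈ 2.255 in
P − Ia = 3.620 − 2.255 = 3207/2350 ≈ 1.365 in (> 0, runoff occurs)
Q: (3207/2350)² ÷ (29707/2350) = 10284849/69811450 in (≈ 0.147 in)

Q = 10284849/69811450 in ≈ 0.147 in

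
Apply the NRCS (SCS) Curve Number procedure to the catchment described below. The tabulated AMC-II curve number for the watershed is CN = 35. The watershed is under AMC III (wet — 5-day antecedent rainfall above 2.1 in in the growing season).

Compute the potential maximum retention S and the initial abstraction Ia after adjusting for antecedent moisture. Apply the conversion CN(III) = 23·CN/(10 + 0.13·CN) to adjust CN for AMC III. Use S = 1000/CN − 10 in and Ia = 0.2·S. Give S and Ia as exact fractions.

Adjust CN=35 to AMC III: 23·35/(10 + 0.13·35) → 805 ÷ (291/20) = 16100/291 ≈ 55.326
S = 1000/(16100/291) − 10 = 1300/161 in ≈ 8.075 in
Ia = 0.2S: 0.2·8.075 = 1.615 in (exactly 260/161)

S = 1300/161 in ≈ 8.075 in; Ia = 260/161 in ≈ 1.615 in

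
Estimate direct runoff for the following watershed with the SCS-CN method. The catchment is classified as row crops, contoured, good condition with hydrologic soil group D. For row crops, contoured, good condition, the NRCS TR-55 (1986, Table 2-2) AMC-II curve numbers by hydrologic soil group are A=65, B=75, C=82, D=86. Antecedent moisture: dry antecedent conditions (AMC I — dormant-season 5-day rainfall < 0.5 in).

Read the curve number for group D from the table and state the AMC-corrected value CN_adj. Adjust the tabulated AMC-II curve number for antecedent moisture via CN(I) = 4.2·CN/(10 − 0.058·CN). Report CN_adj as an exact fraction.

CN_adj = 12900/179 ≈ 72.067

NRCS table: row crops, contoured, good condition, soil group D → CN(II) = 86
Dry (AMC I): CN(I) = 4.2·86/(10 − 0.058·86) = (1806/5)/(1253/250) = 12900/179 ≈ 72.067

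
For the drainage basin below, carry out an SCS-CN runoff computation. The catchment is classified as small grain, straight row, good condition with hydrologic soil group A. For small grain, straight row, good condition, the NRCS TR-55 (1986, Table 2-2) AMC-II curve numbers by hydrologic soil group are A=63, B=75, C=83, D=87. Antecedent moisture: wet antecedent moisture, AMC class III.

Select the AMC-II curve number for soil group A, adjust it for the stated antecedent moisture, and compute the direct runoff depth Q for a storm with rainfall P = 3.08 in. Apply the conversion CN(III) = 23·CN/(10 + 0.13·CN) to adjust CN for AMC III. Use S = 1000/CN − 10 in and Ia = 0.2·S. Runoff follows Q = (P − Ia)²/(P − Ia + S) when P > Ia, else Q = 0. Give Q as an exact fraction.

NRCS table: small grain, straight row, good condition, soil group A → CN(II) = 63
Wet (AMC III): CN(III) = 23·63/(10 + 0.13·63) = 1449/(1819/100) = 144900/1819 ≈ 79.659
Retention S: 1000/CN − 10 with CN=79.659 → S = 3700/1449 ≈ 2.553 in
Ia = 0.2·(3700/1449) = 740/1449 in ≈ 0.511 in
P − Ia = 3.080 − 0.511 = 93073/36225 ≈ 2.569 in (> 0, runoff occurs)
Q: (93073/36225)² ÷ (185573/36225) = 8662583329/6722381925 in (≈ 1.289 in)

Q = 8662583329/6722381925 in ≈ 1.289 in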